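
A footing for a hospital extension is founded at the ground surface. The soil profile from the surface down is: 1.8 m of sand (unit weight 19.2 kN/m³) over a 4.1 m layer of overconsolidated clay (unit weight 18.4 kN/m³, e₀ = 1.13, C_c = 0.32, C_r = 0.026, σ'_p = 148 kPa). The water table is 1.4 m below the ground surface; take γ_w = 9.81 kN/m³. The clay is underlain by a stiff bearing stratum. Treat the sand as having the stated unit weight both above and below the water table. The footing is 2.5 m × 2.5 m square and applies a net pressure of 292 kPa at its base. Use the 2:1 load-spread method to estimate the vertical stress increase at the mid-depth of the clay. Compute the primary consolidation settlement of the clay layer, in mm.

Mid-depth of clay below the ground surface: z = 1.8 + 4.1/2 = 3.85 m.
Total vertical stress at mid-clay: σ_v = 19.2×1.8 + 18.4×2.05 = 72.28 kPa.
Pore pressure: u = 9.81×(3.85 − 1.4) = 24.035 kPa.
Initial effective stress: σ'_0 = σ_v − u = 72.28 − 24.035 = 48.245 kPa.
Stress increase at mid-clay by the 2:1 spreading method:
Δσ = qBL/((B+z)(L+z)) = 292×2.5×2.5/((2.5+3.85)(2.5+3.85)) = 45.26 kPa
Final effective stress: σ'_f = 48.245 + 45.26 = 93.505 kPa.
σ'_f = 93.505 ≤ σ'_p = 148 kPa, so the clay remains overconsolidated and only the recompression index applies:
S_c = C_r·H/(1+e₀)·log₁₀(σ'_f/σ'_0) = 0.026×4.1/2.13×log₁₀(93.505/48.245)
    = 0.050047 × 0.28738 = 0.01438 m

S_c ≈ 14.4 mm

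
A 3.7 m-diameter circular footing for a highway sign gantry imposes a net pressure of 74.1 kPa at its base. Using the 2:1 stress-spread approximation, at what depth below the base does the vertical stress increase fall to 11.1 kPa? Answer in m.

2:1 spreading — at depth z the loaded area has grown by z in each plan dimension:
qD²/(D+z)² = Δσ_z ⇒ z = D(√(q/Δσ_z) − 1) = 3.7×(√(74.1/11.1) − 1) = 5.86 m

z ≈ 5.86 m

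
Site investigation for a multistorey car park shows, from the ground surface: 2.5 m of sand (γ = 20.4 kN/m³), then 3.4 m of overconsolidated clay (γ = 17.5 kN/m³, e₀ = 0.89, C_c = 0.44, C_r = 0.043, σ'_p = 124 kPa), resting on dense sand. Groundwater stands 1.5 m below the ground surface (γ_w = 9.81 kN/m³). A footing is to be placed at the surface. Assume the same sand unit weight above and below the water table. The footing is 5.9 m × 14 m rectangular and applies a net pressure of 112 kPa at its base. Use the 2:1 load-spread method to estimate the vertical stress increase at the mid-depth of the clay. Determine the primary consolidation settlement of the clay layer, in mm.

Mid-depth of clay below the ground surface: z = 2.5 + 3.4/2 = 4.2 m.
Total vertical stress at mid-clay: σ_v = 20.4×2.5 + 17.5×1.7 = 80.75 kPa.
Pore pressure: u = 9.81×(4.2 − 1.5) = 26.487 kPa.
Initial effective stress: σ'_0 = σ_v − u = 80.75 − 26.487 = 54.263 kPa.
Stress increase at mid-clay by the 2:1 spreading method:
Δσ = qBL/((B+z)(L+z)) = 112×5.9×14/((5.9+4.2)(14+4.2)) = 50.327 kPa
Final effective stress: σ'_f = 54.263 + 50.327 = 104.59 kPa.
σ'_f = 104.59 ≤ σ'_p = 124 kPa, so the clay remains overconsolidated and only the recompression index applies:
S_c = C_r·H/(1+e₀)·log₁₀(σ'_f/σ'_0) = 0.043×3.4/1.89×log₁₀(104.59/54.263)
    = 0.077353 × 0.28499 = 0.02204 m

S_c ≈ 22 mm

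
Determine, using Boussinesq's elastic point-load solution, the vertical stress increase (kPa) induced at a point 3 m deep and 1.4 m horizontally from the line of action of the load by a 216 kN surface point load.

Boussinesq vertical stress below a point load on an elastic half-space:
Δσ_z = 3P/(2πz²) · [1 + (r/z)²]^(−5/2)
r/z = 1.4/3 = 0.46667; [1+(r/z)²]^(−5/2) = 0.61105.
Δσ_z = 3×216/(2π×3²) × 0.61105 = 11.459 × 0.61105 = 7.002 kPa

Δσ_z ≈ 7 kPa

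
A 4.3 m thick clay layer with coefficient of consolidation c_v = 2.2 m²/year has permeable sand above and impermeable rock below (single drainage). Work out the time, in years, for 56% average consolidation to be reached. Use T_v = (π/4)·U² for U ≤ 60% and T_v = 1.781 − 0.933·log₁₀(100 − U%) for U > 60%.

Drainage path length: H_d = H = 4.3 m (single drainage).
U ≤ 60%: T_v = (π/4)·U² = (π/4)×0.56² = 0.2463.
t = T_v·H_d²/c_v = 0.2463×4.3²/2.2 = 2.07 years.

t ≈ 2.07 years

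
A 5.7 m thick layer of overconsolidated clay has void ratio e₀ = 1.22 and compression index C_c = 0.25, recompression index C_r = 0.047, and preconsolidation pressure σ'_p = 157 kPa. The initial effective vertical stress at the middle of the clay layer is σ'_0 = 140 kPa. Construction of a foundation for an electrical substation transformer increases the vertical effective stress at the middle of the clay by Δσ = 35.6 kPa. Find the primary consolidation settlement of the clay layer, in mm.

S_c ≈ 37.2 mm

Final effective stress: σ'_f = 140 + 35.6 = 175.6 kPa.
σ'_f = 175.6 > σ'_p = 157 kPa, so the stress path crosses the preconsolidation pressure — recompression up to σ'_p, then virgin compression beyond:
S_c = H/(1+e₀)·[C_r·log₁₀(σ'_p/σ'_0) + C_c·log₁₀(σ'_f/σ'_p)]
    = 5.7/2.22 × [0.047×log₁₀(157/140) + 0.25×log₁₀(175.6/157)]
    = 2.5676 × [0.0023393 + 0.012156] = 0.03722 m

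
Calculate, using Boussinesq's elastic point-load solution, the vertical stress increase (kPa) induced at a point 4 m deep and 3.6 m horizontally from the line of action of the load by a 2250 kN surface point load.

Boussinesq vertical stress below a point load on an elastic half-space:
Δσ_z = 3P/(2πz²) · [1 + (r/z)²]^(−5/2)
r/z = 3.6/4 = 0.9; [1+(r/z)²]^(−5/2) = 0.22688.
Δσ_z = 3×2250/(2π×4²) × 0.22688 = 67.143 × 0.22688 = 15.23 kPa

Δσ_z ≈ 15.2 kPa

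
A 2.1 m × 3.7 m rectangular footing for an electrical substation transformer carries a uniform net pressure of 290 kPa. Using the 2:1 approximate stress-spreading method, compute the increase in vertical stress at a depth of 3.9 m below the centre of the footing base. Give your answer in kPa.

Δσ_z ≈ 49.4 kPa

By the 2:1 method the load spreads at 1 horizontal : 2 vertical, so at depth z the loaded area has grown by z in each plan dimension:
Δσ = qBL/((B+z)(L+z)) = 290×2.1×3.7/((2.1+3.9)(3.7+3.9)) = 49.414 kPa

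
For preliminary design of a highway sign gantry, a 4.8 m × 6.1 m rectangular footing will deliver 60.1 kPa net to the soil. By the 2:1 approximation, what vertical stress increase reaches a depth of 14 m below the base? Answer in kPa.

Δσ_z ≈ 4.66 kPa

By the 2:1 method the load spreads at 1 horizontal : 2 vertical, so at depth z the loaded area has grown by z in each plan dimension:
Δσ = qBL/((B+z)(L+z)) = 60.1×4.8×6.1/((4.8+14)(6.1+14)) = 4.6568 kPa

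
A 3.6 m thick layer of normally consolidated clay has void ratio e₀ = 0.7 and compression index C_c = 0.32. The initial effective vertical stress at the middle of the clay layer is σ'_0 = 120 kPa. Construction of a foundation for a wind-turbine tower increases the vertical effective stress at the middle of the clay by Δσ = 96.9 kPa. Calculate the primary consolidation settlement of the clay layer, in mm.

Final effective stress: σ'_f = σ'_0 + Δσ = 120 + 96.9 = 216.9 kPa.
Normally consolidated clay, so the full stress increment lies on the virgin compression line:
S_c = C_c·H/(1+e₀)·log₁₀(σ'_f/σ'_0) = 0.32×3.6/(1+0.7)×log₁₀(216.9/120)
    = 0.67765 × 0.25708 = 0.1742 m

S_c ≈ 174 mm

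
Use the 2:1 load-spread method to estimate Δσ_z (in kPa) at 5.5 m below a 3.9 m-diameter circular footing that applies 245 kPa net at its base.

By the 2:1 method the load spreads at 1 horizontal : 2 vertical, so at depth z the loaded area has grown by z in each plan dimension:
Δσ ≈ qD²/(D+z)² = 245×3.9²/(3.9+5.5)² = 42.173 kPa

Δσ_z ≈ 42.2 kPa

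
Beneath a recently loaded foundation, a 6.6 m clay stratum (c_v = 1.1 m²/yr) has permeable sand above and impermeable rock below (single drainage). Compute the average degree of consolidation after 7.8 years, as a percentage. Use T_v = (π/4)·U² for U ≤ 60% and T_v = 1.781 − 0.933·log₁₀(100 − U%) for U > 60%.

U ≈ 50.1 %

Drainage path length: H_d = H = 6.6 m (single drainage).
T_v = c_v·t/H_d² = 1.1×7.8/6.6² = 0.19697.
T_v = 0.19697 corresponds to the U ≤ 60% branch:
U = √(4T_v/π) = 0.5008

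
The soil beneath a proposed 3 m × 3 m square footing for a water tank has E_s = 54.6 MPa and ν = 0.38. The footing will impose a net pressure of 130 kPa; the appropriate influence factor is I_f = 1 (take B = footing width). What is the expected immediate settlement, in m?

S_e ≈ 0.00611 m

Immediate (elastic) settlement: S_e = q·B·(1−ν²)/E_s · I_f.
E_s = 54.6 MPa = 54600 kPa.
S_e = 130 × 3 × (1 − 0.38²) / 54600 × 1
    = 130 × 3 × 0.8556 / 54600 × 1
    = 0.006111 m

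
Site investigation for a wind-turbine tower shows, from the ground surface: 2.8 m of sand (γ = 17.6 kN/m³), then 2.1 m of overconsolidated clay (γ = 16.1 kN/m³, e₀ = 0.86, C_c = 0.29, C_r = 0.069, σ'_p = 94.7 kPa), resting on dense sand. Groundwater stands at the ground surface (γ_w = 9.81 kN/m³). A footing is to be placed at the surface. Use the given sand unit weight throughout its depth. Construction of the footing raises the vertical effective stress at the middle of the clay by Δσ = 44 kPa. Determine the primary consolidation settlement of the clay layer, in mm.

Mid-depth of clay below the ground surface: z = 2.8 + 2.1/2 = 3.85 m.
Total vertical stress at mid-clay: σ_v = 17.6×2.8 + 16.1×1.05 = 66.185 kPa.
Pore pressure: u = 9.81×(3.85 − 0) = 37.769 kPa.
Initial effective stress: σ'_0 = σ_v − u = 66.185 − 37.769 = 28.416 kPa.
Final effective stress: σ'_f = 28.416 + 44 = 72.416 kPa.
σ'_f = 72.416 ≤ σ'_p = 94.7 kPa, so the clay remains overconsolidated and only the recompression index applies:
S_c = C_r·H/(1+e₀)·log₁₀(σ'_f/σ'_0) = 0.069×2.1/1.86×log₁₀(72.416/28.416)
    = 0.077901 × 0.40627 = 0.03165 m

S_c ≈ 31.6 mm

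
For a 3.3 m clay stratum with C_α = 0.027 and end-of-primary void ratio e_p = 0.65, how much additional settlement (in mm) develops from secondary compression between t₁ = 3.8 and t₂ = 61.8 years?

S_s ≈ 65.4 mm

Secondary compression: S_s = C_α·H/(1+e_p)·log₁₀(t₂/t₁)
S_s = 0.027×3.3/(1+0.65)×log₁₀(61.8/3.8)
    = 0.054 × 1.211 = 0.06541 m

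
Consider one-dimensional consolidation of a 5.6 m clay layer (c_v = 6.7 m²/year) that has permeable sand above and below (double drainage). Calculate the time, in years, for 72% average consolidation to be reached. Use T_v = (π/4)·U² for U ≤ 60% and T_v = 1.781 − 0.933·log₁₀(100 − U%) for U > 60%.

t ≈ 0.504 years

Drainage path length: H_d = H/2 = 2.8 m (double drainage).
U > 60%: T_v = 1.781 − 0.933·log₁₀(100 − 72) = 0.4308.
t = T_v·H_d²/c_v = 0.4308×2.8²/6.7 = 0.5041 years.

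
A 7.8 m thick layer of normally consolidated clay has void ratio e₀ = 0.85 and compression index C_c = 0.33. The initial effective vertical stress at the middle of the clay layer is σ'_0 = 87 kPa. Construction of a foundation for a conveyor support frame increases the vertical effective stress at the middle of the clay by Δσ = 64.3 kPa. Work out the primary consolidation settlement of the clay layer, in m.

S_c ≈ 0.334 m

Final effective stress: σ'_f = σ'_0 + Δσ = 87 + 64.3 = 151.3 kPa.
Normally consolidated clay, so the full stress increment lies on the virgin compression line:
S_c = C_c·H/(1+e₀)·log₁₀(σ'_f/σ'_0) = 0.33×7.8/(1+0.85)×log₁₀(151.3/87)
    = 1.3914 × 0.24032 = 0.3344 m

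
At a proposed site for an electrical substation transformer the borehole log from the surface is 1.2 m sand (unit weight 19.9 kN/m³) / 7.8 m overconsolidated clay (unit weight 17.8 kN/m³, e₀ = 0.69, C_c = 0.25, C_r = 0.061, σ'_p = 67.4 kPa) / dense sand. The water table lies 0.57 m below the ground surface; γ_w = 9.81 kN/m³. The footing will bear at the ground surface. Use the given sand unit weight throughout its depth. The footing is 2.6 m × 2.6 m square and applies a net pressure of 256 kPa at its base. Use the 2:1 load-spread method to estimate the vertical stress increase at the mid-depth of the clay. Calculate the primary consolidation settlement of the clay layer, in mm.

S_c ≈ 113 mm

Mid-depth of clay below the ground surface: z = 1.2 + 7.8/2 = 5.1 m.
Total vertical stress at mid-clay: σ_v = 19.9×1.2 + 17.8×3.9 = 93.3 kPa.
Pore pressure: u = 9.81×(5.1 − 0.57) = 44.439 kPa.
Initial effective stress: σ'_0 = σ_v − u = 93.3 − 44.439 = 48.861 kPa.
Stress increase at mid-clay by the 2:1 spreading method:
Δσ = qBL/((B+z)(L+z)) = 256×2.6×2.6/((2.6+5.1)(2.6+5.1)) = 29.188 kPa
Final effective stress: σ'_f = 48.861 + 29.188 = 78.049 kPa.
σ'_f = 78.049 > σ'_p = 67.4 kPa, so the stress path crosses the preconsolidation pressure — recompression up to σ'_p, then virgin compression beyond:
S_c = H/(1+e₀)·[C_r·log₁₀(σ'_p/σ'_0) + C_c·log₁₀(σ'_f/σ'_p)]
    = 7.8/1.69 × [0.061×log₁₀(67.4/48.861) + 0.25×log₁₀(78.049/67.4)]
    = 4.6154 × [0.0085216 + 0.015927] = 0.1128 m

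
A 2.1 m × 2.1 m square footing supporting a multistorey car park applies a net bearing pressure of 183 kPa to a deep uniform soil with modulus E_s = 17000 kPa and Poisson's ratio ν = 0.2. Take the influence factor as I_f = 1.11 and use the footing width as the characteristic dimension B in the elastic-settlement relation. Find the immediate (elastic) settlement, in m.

Immediate (elastic) settlement: S_e = q·B·(1−ν²)/E_s · I_f.
S_e = 183 × 2.1 × (1 − 0.2²) / 17000 × 1.11
    = 183 × 2.1 × 0.96 / 17000 × 1.11
    = 0.02409 m

S_e ≈ 0.0241 m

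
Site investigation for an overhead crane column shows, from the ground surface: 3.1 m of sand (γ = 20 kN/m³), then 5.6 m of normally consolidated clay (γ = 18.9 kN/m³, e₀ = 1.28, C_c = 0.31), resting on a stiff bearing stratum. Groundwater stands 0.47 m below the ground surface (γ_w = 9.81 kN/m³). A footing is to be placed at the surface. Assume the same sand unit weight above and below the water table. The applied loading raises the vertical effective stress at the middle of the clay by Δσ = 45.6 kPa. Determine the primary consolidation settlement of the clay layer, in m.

S_c ≈ 0.183 m

Mid-depth of clay below the ground surface: z = 3.1 + 5.6/2 = 5.9 m.
Total vertical stress at mid-clay: σ_v = 20×3.1 + 18.9×2.8 = 114.92 kPa.
Pore pressure: u = 9.81×(5.9 − 0.47) = 53.268 kPa.
Initial effective stress: σ'_0 = σ_v − u = 114.92 − 53.268 = 61.652 kPa.
Final effective stress: σ'_f = σ'_0 + Δσ = 61.652 + 45.6 = 107.25 kPa.
Normally consolidated clay, so the full stress increment lies on the virgin compression line:
S_c = C_c·H/(1+e₀)·log₁₀(σ'_f/σ'_0) = 0.31×5.6/(1+1.28)×log₁₀(107.25/61.652)
    = 0.7614 × 0.24045 = 0.1831 m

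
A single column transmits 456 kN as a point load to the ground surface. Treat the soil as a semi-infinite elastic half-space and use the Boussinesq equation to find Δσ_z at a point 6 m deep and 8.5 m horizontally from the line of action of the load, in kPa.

Boussinesq vertical stress below a point load on an elastic half-space:
Δσ_z = 3P/(2πz²) · [1 + (r/z)²]^(−5/2)
r/z = 8.5/6 = 1.4167; [1+(r/z)²]^(−5/2) = 0.06378.
Δσ_z = 3×456/(2π×6²) × 0.06378 = 6.0479 × 0.06378 = 0.3857 kPa

Δσ_z ≈ 0.386 kPa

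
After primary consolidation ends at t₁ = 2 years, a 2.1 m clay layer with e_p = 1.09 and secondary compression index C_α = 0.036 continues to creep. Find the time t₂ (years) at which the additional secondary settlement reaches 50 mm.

S_s = C_α·H/(1+e_p)·log₁₀(t₂/t₁) ⇒ log₁₀(t₂/t₁) = S_s·(1+e_p)/(C_α·H).
log₁₀(t₂/t₁) = 0.05 × (1+1.09) / (0.036×2.1) = 1.382
t₂ = t₁ × 10^1.382 = 2 × 24.11 = 48.23 years

t₂ ≈ 48.2 years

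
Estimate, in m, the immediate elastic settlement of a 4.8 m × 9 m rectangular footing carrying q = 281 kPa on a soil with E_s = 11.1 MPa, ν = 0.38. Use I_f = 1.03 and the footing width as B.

Immediate (elastic) settlement: S_e = q·B·(1−ν²)/E_s · I_f.
E_s = 11.1 MPa = 11100 kPa.
S_e = 281 × 4.8 × (1 − 0.38²) / 11100 × 1.03
    = 281 × 4.8 × 0.8556 / 11100 × 1.03
    = 0.1071 m

S_e ≈ 0.107 m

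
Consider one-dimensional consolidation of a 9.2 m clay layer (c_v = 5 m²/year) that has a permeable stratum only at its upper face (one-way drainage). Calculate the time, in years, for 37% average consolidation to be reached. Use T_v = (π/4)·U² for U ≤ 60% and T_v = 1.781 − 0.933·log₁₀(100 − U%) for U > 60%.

t ≈ 1.82 years

Drainage path length: H_d = H = 9.2 m (single drainage).
U ≤ 60%: T_v = (π/4)·U² = (π/4)×0.37² = 0.10752.
t = T_v·H_d²/c_v = 0.10752×9.2²/5 = 1.82 years.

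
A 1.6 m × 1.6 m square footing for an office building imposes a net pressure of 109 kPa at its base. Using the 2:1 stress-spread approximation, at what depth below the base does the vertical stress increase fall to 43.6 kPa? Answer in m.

z ≈ 0.93 m

2:1 spreading — at depth z the loaded area has grown by z in each plan dimension:
qB²/(B+z)² = Δσ_z ⇒ z = B(√(q/Δσ_z) − 1) = 1.6×(√(109/43.6) − 1) = 0.9298 m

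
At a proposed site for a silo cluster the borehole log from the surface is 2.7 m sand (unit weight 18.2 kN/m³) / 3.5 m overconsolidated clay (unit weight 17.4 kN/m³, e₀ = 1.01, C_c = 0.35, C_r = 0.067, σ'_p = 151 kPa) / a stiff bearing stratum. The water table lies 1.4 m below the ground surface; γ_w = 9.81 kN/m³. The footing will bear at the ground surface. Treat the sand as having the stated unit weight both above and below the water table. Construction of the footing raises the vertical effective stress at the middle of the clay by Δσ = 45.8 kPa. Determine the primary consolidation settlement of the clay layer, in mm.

Mid-depth of clay below the ground surface: z = 2.7 + 3.5/2 = 4.45 m.
Total vertical stress at mid-clay: σ_v = 18.2×2.7 + 17.4×1.75 = 79.59 kPa.
Pore pressure: u = 9.81×(4.45 − 1.4) = 29.921 kPa.
Initial effective stress: σ'_0 = σ_v − u = 79.59 − 29.921 = 49.669 kPa.
Final effective stress: σ'_f = 49.669 + 45.8 = 95.469 kPa.
σ'_f = 95.469 ≤ σ'_p = 151 kPa, so the clay remains overconsolidated and only the recompression index applies:
S_c = C_r·H/(1+e₀)·log₁₀(σ'_f/σ'_0) = 0.067×3.5/2.01×log₁₀(95.469/49.669)
    = 0.11667 × 0.28378 = 0.03311 m

S_c ≈ 33.1 mm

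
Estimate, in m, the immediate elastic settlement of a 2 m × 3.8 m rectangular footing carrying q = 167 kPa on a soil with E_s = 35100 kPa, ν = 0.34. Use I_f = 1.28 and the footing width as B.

S_e ≈ 0.0108 m

Immediate (elastic) settlement: S_e = q·B·(1−ν²)/E_s · I_f.
S_e = 167 × 2 × (1 − 0.34²) / 35100 × 1.28
    = 167 × 2 × 0.8844 / 35100 × 1.28
    = 0.01077 m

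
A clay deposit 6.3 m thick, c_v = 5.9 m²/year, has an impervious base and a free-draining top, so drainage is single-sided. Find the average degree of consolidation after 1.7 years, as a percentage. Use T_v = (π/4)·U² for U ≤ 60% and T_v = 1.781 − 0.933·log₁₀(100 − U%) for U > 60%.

Drainage path length: H_d = H = 6.3 m (single drainage).
T_v = c_v·t/H_d² = 5.9×1.7/6.3² = 0.25271.
T_v = 0.25271 corresponds to the U ≤ 60% branch:
U = √(4T_v/π) = 0.5672

U ≈ 56.7 %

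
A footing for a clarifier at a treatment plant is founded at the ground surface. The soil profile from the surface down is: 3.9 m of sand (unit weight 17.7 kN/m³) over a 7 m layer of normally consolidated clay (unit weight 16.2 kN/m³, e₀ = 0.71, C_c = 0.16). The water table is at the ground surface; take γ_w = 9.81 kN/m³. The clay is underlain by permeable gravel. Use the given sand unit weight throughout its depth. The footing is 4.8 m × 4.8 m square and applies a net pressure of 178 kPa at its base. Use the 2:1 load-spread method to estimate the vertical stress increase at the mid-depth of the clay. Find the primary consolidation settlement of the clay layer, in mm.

S_c ≈ 119 mm

Mid-depth of clay below the ground surface: z = 3.9 + 7/2 = 7.4 m.
Total vertical stress at mid-clay: σ_v = 17.7×3.9 + 16.2×3.5 = 125.73 kPa.
Pore pressure: u = 9.81×(7.4 − 0) = 72.594 kPa.
Initial effective stress: σ'_0 = σ_v − u = 125.73 − 72.594 = 53.136 kPa.
Stress increase at mid-clay by the 2:1 spreading method:
Δσ = qBL/((B+z)(L+z)) = 178×4.8×4.8/((4.8+7.4)(4.8+7.4)) = 27.554 kPa
Final effective stress: σ'_f = σ'_0 + Δσ = 53.136 + 27.554 = 80.69 kPa.
Normally consolidated clay, so the full stress increment lies on the virgin compression line:
S_c = C_c·H/(1+e₀)·log₁₀(σ'_f/σ'_0) = 0.16×7/(1+0.71)×log₁₀(80.69/53.136)
    = 0.65497 × 0.18143 = 0.1188 m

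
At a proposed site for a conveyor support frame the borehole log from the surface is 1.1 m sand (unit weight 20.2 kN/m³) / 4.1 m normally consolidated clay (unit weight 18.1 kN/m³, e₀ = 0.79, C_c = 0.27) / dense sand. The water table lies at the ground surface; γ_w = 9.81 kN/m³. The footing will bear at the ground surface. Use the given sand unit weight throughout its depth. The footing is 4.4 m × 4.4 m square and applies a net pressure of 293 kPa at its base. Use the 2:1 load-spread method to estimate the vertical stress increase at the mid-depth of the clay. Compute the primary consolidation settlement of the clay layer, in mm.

S_c ≈ 404 mm

Mid-depth of clay below the ground surface: z = 1.1 + 4.1/2 = 3.15 m.
Total vertical stress at mid-clay: σ_v = 20.2×1.1 + 18.1×2.05 = 59.325 kPa.
Pore pressure: u = 9.81×(3.15 − 0) = 30.902 kPa.
Initial effective stress: σ'_0 = σ_v − u = 59.325 − 30.902 = 28.423 kPa.
Stress increase at mid-clay by the 2:1 spreading method:
Δσ = qBL/((B+z)(L+z)) = 293×4.4×4.4/((4.4+3.15)(4.4+3.15)) = 99.513 kPa
Final effective stress: σ'_f = σ'_0 + Δσ = 28.423 + 99.513 = 127.94 kPa.
Normally consolidated clay, so the full stress increment lies on the virgin compression line:
S_c = C_c·H/(1+e₀)·log₁₀(σ'_f/σ'_0) = 0.27×4.1/(1+0.79)×log₁₀(127.94/28.423)
    = 0.61844 × 0.65334 = 0.4041 m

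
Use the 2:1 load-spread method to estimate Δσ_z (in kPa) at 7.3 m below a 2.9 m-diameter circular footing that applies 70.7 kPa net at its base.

By the 2:1 method the load spreads at 1 horizontal : 2 vertical, so at depth z the loaded area has grown by z in each plan dimension:
Δσ ≈ qD²/(D+z)² = 70.7×2.9²/(2.9+7.3)² = 5.715 kPa

Δσ_z ≈ 5.71 kPa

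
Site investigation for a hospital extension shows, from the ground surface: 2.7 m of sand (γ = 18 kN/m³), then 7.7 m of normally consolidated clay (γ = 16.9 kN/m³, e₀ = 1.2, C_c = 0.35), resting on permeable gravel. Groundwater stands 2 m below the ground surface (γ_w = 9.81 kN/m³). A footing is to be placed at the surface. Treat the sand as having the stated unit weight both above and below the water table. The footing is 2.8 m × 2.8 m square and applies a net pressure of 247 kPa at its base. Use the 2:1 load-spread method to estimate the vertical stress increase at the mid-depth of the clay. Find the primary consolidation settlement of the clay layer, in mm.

Mid-depth of clay below the ground surface: z = 2.7 + 7.7/2 = 6.55 m.
Total vertical stress at mid-clay: σ_v = 18×2.7 + 16.9×3.85 = 113.66 kPa.
Pore pressure: u = 9.81×(6.55 − 2) = 44.636 kPa.
Initial effective stress: σ'_0 = σ_v − u = 113.66 − 44.636 = 69.024 kPa.
Stress increase at mid-clay by the 2:1 spreading method:
Δσ = qBL/((B+z)(L+z)) = 247×2.8×2.8/((2.8+6.55)(2.8+6.55)) = 22.151 kPa
Final effective stress: σ'_f = σ'_0 + Δσ = 69.024 + 22.151 = 91.175 kPa.
Normally consolidated clay, so the full stress increment lies on the virgin compression line:
S_c = C_c·H/(1+e₀)·log₁₀(σ'_f/σ'_0) = 0.35×7.7/(1+1.2)×log₁₀(91.175/69.024)
    = 1.225 × 0.12088 = 0.1481 m

S_c ≈ 148 mm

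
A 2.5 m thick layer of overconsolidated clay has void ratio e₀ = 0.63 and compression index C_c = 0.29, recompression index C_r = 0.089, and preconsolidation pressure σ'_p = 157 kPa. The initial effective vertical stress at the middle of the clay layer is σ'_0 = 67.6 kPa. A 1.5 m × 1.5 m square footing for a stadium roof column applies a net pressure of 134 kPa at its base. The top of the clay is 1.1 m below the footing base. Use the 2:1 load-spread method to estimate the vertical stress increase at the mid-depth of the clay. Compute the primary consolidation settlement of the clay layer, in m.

S_c ≈ 0.0156 m

Mid-depth of clay below the footing base: z = 1.1 + 2.5/2 = 2.35 m.
Stress increase at mid-clay by the 2:1 spreading method:
Δσ = qBL/((B+z)(L+z)) = 134×1.5×1.5/((1.5+2.35)(1.5+2.35)) = 20.341 kPa
Final effective stress: σ'_f = 67.6 + 20.341 = 87.941 kPa.
σ'_f = 87.941 ≤ σ'_p = 157 kPa, so the clay remains overconsolidated and only the recompression index applies:
S_c = C_r·H/(1+e₀)·log₁₀(σ'_f/σ'_0) = 0.089×2.5/1.63×log₁₀(87.941/67.6)
    = 0.1365 × 0.11424 = 0.01559 m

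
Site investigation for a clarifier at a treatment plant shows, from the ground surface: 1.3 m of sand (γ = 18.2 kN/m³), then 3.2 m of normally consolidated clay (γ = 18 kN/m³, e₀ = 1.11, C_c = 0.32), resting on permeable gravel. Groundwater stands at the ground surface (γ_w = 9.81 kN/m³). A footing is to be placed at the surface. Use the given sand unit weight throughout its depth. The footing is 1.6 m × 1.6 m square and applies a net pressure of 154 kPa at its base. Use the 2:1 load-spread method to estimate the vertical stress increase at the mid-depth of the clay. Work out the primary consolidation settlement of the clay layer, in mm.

S_c ≈ 125 mm

Mid-depth of clay below the ground surface: z = 1.3 + 3.2/2 = 2.9 m.
Total vertical stress at mid-clay: σ_v = 18.2×1.3 + 18×1.6 = 52.46 kPa.
Pore pressure: u = 9.81×(2.9 − 0) = 28.449 kPa.
Initial effective stress: σ'_0 = σ_v − u = 52.46 − 28.449 = 24.011 kPa.
Stress increase at mid-clay by the 2:1 spreading method:
Δσ = qBL/((B+z)(L+z)) = 154×1.6×1.6/((1.6+2.9)(1.6+2.9)) = 19.469 kPa
Final effective stress: σ'_f = σ'_0 + Δσ = 24.011 + 19.469 = 43.48 kPa.
Normally consolidated clay, so the full stress increment lies on the virgin compression line:
S_c = C_c·H/(1+e₀)·log₁₀(σ'_f/σ'_0) = 0.32×3.2/(1+1.11)×log₁₀(43.48/24.011)
    = 0.48531 × 0.25788 = 0.1252 m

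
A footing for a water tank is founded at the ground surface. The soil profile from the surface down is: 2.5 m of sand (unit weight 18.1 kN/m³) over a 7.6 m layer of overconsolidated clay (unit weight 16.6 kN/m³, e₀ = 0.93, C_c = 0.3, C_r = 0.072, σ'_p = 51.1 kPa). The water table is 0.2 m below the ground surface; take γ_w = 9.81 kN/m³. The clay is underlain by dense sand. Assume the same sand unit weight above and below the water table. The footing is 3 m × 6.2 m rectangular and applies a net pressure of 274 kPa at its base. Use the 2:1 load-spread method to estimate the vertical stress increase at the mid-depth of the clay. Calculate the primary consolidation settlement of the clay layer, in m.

Mid-depth of clay below the ground surface: z = 2.5 + 7.6/2 = 6.3 m.
Total vertical stress at mid-clay: σ_v = 18.1×2.5 + 16.6×3.8 = 108.33 kPa.
Pore pressure: u = 9.81×(6.3 − 0.2) = 59.841 kPa.
Initial effective stress: σ'_0 = σ_v − u = 108.33 − 59.841 = 48.489 kPa.
Stress increase at mid-clay by the 2:1 spreading method:
Δσ = qBL/((B+z)(L+z)) = 274×3×6.2/((3+6.3)(6.2+6.3)) = 43.84 kPa
Final effective stress: σ'_f = 48.489 + 43.84 = 92.329 kPa.
σ'_f = 92.329 > σ'_p = 51.1 kPa, so the stress path crosses the preconsolidation pressure — recompression up to σ'_p, then virgin compression beyond:
S_c = H/(1+e₀)·[C_r·log₁₀(σ'_p/σ'_0) + C_c·log₁₀(σ'_f/σ'_p)]
    = 7.6/1.93 × [0.072×log₁₀(51.1/48.489) + 0.3×log₁₀(92.329/51.1)]
    = 3.9378 × [0.00164 + 0.077075] = 0.31 m

S_c ≈ 0.31 m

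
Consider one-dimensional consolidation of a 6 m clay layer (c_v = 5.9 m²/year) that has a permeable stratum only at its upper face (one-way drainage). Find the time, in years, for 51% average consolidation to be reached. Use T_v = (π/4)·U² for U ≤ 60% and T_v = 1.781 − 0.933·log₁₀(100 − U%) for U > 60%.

t ≈ 1.25 years

Drainage path length: H_d = H = 6 m (single drainage).
U ≤ 60%: T_v = (π/4)·U² = (π/4)×0.51² = 0.20428.
t = T_v·H_d²/c_v = 0.20428×6²/5.9 = 1.246 years.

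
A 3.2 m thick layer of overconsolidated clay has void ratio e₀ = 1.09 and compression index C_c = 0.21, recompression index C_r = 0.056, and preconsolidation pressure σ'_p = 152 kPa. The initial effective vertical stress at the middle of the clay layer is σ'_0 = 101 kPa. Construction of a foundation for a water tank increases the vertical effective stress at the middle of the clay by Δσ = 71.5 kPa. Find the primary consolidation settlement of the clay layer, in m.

S_c ≈ 0.0329 m

Final effective stress: σ'_f = 101 + 71.5 = 172.5 kPa.
σ'_f = 172.5 > σ'_p = 152 kPa, so the stress path crosses the preconsolidation pressure — recompression up to σ'_p, then virgin compression beyond:
S_c = H/(1+e₀)·[C_r·log₁₀(σ'_p/σ'_0) + C_c·log₁₀(σ'_f/σ'_p)]
    = 3.2/2.09 × [0.056×log₁₀(152/101) + 0.21×log₁₀(172.5/152)]
    = 1.5311 × [0.0099412 + 0.011539] = 0.03289 m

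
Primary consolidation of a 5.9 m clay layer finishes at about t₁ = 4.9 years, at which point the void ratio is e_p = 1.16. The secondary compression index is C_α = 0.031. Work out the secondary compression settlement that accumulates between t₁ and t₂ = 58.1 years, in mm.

S_s ≈ 90.9 mm

Secondary compression: S_s = C_α·H/(1+e_p)·log₁₀(t₂/t₁)
S_s = 0.031×5.9/(1+1.16)×log₁₀(58.1/4.9)
    = 0.08468 × 1.074 = 0.09094 m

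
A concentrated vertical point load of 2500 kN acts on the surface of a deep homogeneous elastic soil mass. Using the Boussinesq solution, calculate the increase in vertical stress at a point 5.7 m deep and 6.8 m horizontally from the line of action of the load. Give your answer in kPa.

Δσ_z ≈ 4.02 kPa

Boussinesq vertical stress below a point load on an elastic half-space:
Δσ_z = 3P/(2πz²) · [1 + (r/z)²]^(−5/2)
r/z = 6.8/5.7 = 1.193; [1+(r/z)²]^(−5/2) = 0.1094.
Δσ_z = 3×2500/(2π×5.7²) × 0.1094 = 36.739 × 0.1094 = 4.019 kPa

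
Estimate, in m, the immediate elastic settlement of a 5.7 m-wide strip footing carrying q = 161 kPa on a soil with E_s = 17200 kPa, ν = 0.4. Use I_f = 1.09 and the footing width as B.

S_e ≈ 0.0489 m

Immediate (elastic) settlement: S_e = q·B·(1−ν²)/E_s · I_f.
S_e = 161 × 5.7 × (1 − 0.4²) / 17200 × 1.09
    = 161 × 5.7 × 0.84 / 17200 × 1.09
    = 0.04885 m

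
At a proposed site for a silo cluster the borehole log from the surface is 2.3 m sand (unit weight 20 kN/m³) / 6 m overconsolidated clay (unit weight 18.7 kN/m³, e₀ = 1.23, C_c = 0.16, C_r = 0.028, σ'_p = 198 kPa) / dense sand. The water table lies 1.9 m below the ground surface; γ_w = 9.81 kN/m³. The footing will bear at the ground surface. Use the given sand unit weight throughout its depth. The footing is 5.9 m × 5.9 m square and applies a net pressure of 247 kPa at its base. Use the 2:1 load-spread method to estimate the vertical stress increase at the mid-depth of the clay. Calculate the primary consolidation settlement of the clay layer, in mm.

Mid-depth of clay below the ground surface: z = 2.3 + 6/2 = 5.3 m.
Total vertical stress at mid-clay: σ_v = 20×2.3 + 18.7×3 = 102.1 kPa.
Pore pressure: u = 9.81×(5.3 − 1.9) = 33.354 kPa.
Initial effective stress: σ'_0 = σ_v − u = 102.1 − 33.354 = 68.746 kPa.
Stress increase at mid-clay by the 2:1 spreading method:
Δσ = qBL/((B+z)(L+z)) = 247×5.9×5.9/((5.9+5.3)(5.9+5.3)) = 68.543 kPa
Final effective stress: σ'_f = 68.746 + 68.543 = 137.29 kPa.
σ'_f = 137.29 ≤ σ'_p = 198 kPa, so the clay remains overconsolidated and only the recompression index applies:
S_c = C_r·H/(1+e₀)·log₁₀(σ'_f/σ'_0) = 0.028×6/2.23×log₁₀(137.29/68.746)
    = 0.075337 × 0.30039 = 0.02263 m

S_c ≈ 22.6 mm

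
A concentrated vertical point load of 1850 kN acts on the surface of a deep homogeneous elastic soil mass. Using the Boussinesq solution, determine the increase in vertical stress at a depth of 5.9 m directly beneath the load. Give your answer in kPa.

Boussinesq vertical stress below a point load on an elastic half-space:
Δσ_z = 3P/(2πz²) · [1 + (r/z)²]^(−5/2)
r/z = 0/5.9 = 0; [1+(r/z)²]^(−5/2) = 1.
Δσ_z = 3×1850/(2π×5.9²) × 1 = 25.375 × 1 = 25.38 kPa

Δσ_z ≈ 25.4 kPa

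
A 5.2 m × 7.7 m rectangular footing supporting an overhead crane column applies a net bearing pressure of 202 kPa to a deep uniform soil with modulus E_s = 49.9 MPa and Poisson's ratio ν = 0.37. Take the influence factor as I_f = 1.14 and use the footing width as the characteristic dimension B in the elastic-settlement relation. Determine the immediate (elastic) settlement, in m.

S_e ≈ 0.0207 m

Immediate (elastic) settlement: S_e = q·B·(1−ν²)/E_s · I_f.
E_s = 49.9 MPa = 49900 kPa.
S_e = 202 × 5.2 × (1 − 0.37²) / 49900 × 1.14
    = 202 × 5.2 × 0.8631 / 49900 × 1.14
    = 0.02071 m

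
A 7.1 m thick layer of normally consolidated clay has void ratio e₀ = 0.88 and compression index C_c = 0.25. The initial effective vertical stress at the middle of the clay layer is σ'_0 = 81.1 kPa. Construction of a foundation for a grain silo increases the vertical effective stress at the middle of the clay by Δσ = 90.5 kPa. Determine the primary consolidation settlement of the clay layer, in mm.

Final effective stress: σ'_f = σ'_0 + Δσ = 81.1 + 90.5 = 171.6 kPa.
Normally consolidated clay, so the full stress increment lies on the virgin compression line:
S_c = C_c·H/(1+e₀)·log₁₀(σ'_f/σ'_0) = 0.25×7.1/(1+0.88)×log₁₀(171.6/81.1)
    = 0.94415 × 0.3255 = 0.3073 m

S_c ≈ 307 mm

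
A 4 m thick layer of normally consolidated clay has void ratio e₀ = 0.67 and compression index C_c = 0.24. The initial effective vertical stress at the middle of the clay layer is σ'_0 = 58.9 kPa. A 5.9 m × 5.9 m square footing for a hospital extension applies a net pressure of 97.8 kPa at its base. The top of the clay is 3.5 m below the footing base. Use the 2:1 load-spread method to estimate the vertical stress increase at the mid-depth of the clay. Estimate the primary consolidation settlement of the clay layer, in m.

S_c ≈ 0.0919 m

Mid-depth of clay below the footing base: z = 3.5 + 4/2 = 5.5 m.
Stress increase at mid-clay by the 2:1 spreading method:
Δσ = qBL/((B+z)(L+z)) = 97.8×5.9×5.9/((5.9+5.5)(5.9+5.5)) = 26.196 kPa
Final effective stress: σ'_f = σ'_0 + Δσ = 58.9 + 26.196 = 85.096 kPa.
Normally consolidated clay, so the full stress increment lies on the virgin compression line:
S_c = C_c·H/(1+e₀)·log₁₀(σ'_f/σ'_0) = 0.24×4/(1+0.67)×log₁₀(85.096/58.9)
    = 0.57485 × 0.15979 = 0.09186 m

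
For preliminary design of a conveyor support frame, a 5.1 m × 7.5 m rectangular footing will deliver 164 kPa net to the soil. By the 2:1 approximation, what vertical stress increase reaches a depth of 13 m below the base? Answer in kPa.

By the 2:1 method the load spreads at 1 horizontal : 2 vertical, so at depth z the loaded area has grown by z in each plan dimension:
Δσ = qBL/((B+z)(L+z)) = 164×5.1×7.5/((5.1+13)(7.5+13)) = 16.906 kPa

Δσ_z ≈ 16.9 kPa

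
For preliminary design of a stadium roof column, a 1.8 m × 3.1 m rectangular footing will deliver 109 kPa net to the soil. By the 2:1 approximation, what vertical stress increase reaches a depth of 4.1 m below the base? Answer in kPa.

Δσ_z ≈ 14.3 kPa

By the 2:1 method the load spreads at 1 horizontal : 2 vertical, so at depth z the loaded area has grown by z in each plan dimension:
Δσ = qBL/((B+z)(L+z)) = 109×1.8×3.1/((1.8+4.1)(3.1+4.1)) = 14.318 kPa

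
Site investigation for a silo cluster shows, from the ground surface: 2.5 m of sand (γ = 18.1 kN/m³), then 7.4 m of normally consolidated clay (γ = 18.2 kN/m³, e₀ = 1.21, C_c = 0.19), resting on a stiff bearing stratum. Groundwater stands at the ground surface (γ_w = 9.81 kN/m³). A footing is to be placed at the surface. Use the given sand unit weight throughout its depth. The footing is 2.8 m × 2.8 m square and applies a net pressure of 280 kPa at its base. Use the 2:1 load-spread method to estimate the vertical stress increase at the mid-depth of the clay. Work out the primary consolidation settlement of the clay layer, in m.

Mid-depth of clay below the ground surface: z = 2.5 + 7.4/2 = 6.2 m.
Total vertical stress at mid-clay: σ_v = 18.1×2.5 + 18.2×3.7 = 112.59 kPa.
Pore pressure: u = 9.81×(6.2 − 0) = 60.822 kPa.
Initial effective stress: σ'_0 = σ_v − u = 112.59 − 60.822 = 51.768 kPa.
Stress increase at mid-clay by the 2:1 spreading method:
Δσ = qBL/((B+z)(L+z)) = 280×2.8×2.8/((2.8+6.2)(2.8+6.2)) = 27.101 kPa
Final effective stress: σ'_f = σ'_0 + Δσ = 51.768 + 27.101 = 78.869 kPa.
Normally consolidated clay, so the full stress increment lies on the virgin compression line:
S_c = C_c·H/(1+e₀)·log₁₀(σ'_f/σ'_0) = 0.19×7.4/(1+1.21)×log₁₀(78.869/51.768)
    = 0.6362 × 0.18284 = 0.1163 m

S_c ≈ 0.116 m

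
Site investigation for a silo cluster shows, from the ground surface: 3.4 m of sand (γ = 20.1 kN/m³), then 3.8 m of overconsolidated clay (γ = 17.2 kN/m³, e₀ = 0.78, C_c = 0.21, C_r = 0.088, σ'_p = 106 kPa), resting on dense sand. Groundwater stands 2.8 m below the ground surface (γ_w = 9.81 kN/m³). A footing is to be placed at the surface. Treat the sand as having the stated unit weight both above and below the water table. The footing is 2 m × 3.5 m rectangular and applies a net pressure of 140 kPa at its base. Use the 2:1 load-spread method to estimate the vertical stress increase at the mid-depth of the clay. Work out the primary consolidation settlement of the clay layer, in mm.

S_c ≈ 14.8 mm

Mid-depth of clay below the ground surface: z = 3.4 + 3.8/2 = 5.3 m.
Total vertical stress at mid-clay: σ_v = 20.1×3.4 + 17.2×1.9 = 101.02 kPa.
Pore pressure: u = 9.81×(5.3 − 2.8) = 24.525 kPa.
Initial effective stress: σ'_0 = σ_v − u = 101.02 − 24.525 = 76.495 kPa.
Stress increase at mid-clay by the 2:1 spreading method:
Δσ = qBL/((B+z)(L+z)) = 140×2×3.5/((2+5.3)(3.5+5.3)) = 15.255 kPa
Final effective stress: σ'_f = 76.495 + 15.255 = 91.75 kPa.
σ'_f = 91.75 ≤ σ'_p = 106 kPa, so the clay remains overconsolidated and only the recompression index applies:
S_c = C_r·H/(1+e₀)·log₁₀(σ'_f/σ'_0) = 0.088×3.8/1.78×log₁₀(91.75/76.495)
    = 0.18786 × 0.078973 = 0.01484 m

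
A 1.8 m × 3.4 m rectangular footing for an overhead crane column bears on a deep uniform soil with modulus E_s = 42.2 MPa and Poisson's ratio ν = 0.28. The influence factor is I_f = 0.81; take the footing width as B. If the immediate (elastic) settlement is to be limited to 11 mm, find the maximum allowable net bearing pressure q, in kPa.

E_s = 42.2 MPa = 42200 kPa.
S_e = q·B·(1−ν²)/E_s · I_f  ⇒  q = S_e·E_s / (B·(1−ν²)·I_f).
q = 0.011 × 42200 / (1.8 × 0.9216 × 0.81) = 345.5 kPa

q ≈ 345 kPa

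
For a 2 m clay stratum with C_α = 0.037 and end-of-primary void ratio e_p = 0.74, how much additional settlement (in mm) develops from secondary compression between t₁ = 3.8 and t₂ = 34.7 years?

Secondary compression: S_s = C_α·H/(1+e_p)·log₁₀(t₂/t₁)
S_s = 0.037×2/(1+0.74)×log₁₀(34.7/3.8)
    = 0.04253 × 0.9605 = 0.04085 m

S_s ≈ 40.9 mm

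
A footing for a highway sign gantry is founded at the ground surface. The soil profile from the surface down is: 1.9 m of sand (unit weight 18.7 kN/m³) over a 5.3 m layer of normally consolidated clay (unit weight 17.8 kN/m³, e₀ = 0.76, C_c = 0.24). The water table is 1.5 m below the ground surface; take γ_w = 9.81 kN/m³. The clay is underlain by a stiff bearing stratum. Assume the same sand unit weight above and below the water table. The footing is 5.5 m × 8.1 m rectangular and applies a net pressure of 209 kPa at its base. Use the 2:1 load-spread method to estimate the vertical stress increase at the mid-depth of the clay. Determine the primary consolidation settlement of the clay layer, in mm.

Mid-depth of clay below the ground surface: z = 1.9 + 5.3/2 = 4.55 m.
Total vertical stress at mid-clay: σ_v = 18.7×1.9 + 17.8×2.65 = 82.7 kPa.
Pore pressure: u = 9.81×(4.55 − 1.5) = 29.921 kPa.
Initial effective stress: σ'_0 = σ_v − u = 82.7 − 29.921 = 52.779 kPa.
Stress increase at mid-clay by the 2:1 spreading method:
Δσ = qBL/((B+z)(L+z)) = 209×5.5×8.1/((5.5+4.55)(8.1+4.55)) = 73.238 kPa
Final effective stress: σ'_f = σ'_0 + Δσ = 52.779 + 73.238 = 126.02 kPa.
Normally consolidated clay, so the full stress increment lies on the virgin compression line:
S_c = C_c·H/(1+e₀)·log₁₀(σ'_f/σ'_0) = 0.24×5.3/(1+0.76)×log₁₀(126.02/52.779)
    = 0.72273 × 0.37798 = 0.2732 m

S_c ≈ 273 mm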